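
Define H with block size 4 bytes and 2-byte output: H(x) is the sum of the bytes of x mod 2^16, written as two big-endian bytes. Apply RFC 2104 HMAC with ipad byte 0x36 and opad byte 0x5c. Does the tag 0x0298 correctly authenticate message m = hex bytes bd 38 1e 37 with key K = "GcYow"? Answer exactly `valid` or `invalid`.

valid

Key "GcYow" = 47 63 59 6f 77 is 5 bytes > B = 4, so hash it first: H(key) = 01 e9, then zero-pad to 4 bytes: K' = 01 e9 00 00.
K' ⊕ ipad = 37 df 36 36; K' ⊕ opad = 5d b5 5c 5c.
Inner hash: sum = 55+223+54+54+189+56+30+55 = 716 → 02 cc.
Outer hash (recomputed tag): sum = 93+181+92+92+2+204 = 664 → 02 98.
Recomputed tag = 0298; claimed = 0298 → match.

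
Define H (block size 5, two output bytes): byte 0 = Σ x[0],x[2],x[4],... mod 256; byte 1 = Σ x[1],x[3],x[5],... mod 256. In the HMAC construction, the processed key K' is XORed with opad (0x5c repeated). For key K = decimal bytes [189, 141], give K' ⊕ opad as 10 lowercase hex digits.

Key decimal bytes [189, 141] = bd 8d is 2 bytes ≤ B = 5; zero-pad to 5 bytes: K' = bd 8d 00 00 00.
XOR each byte with 0x5c: bd⊕5c=e1, 8d⊕5c=d1, 00⊕5c=5c, 00⊕5c=5c, 00⊕5c=5c.

e1d15c5c5c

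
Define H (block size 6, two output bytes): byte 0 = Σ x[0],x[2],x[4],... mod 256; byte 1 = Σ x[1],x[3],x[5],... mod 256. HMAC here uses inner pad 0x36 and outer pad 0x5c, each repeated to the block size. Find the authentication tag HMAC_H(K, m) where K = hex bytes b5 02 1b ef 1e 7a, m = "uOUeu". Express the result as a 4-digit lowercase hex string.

Key hex bytes b5 02 1b ef 1e 7a is exactly B = 6 bytes: K' = b5 02 1b ef 1e 7a.
K' ⊕ ipad = 83 34 2d d9 28 4c.  K' ⊕ opad = e9 5e 47 b3 42 26.
Inner input = (K'⊕ipad) ∥ m = 83 34 2d d9 28 4c ∥ 75 4f 55 65 75.
Inner hash: even-index sum = 535 mod 256 = 23; odd-index sum = 525 mod 256 = 13 → 17 0d.
Outer input = (K'⊕opad) ∥ inner = e9 5e 47 b3 42 26 ∥ 17 0d.
Outer hash (tag): even-index sum = 393 mod 256 = 137; odd-index sum = 324 mod 256 = 68 → 89 44.

8944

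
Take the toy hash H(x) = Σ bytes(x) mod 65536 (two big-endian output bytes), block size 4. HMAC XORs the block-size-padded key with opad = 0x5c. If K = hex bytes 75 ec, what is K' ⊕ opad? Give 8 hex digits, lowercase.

Key hex bytes 75 ec is 2 bytes ≤ B = 4; zero-pad to 4 bytes: K' = 75 ec 00 00.
XOR each byte with 0x5c: 75⊕5c=29, ec⊕5c=b0, 00⊕5c=5c, 00⊕5c=5c.

29b05c5c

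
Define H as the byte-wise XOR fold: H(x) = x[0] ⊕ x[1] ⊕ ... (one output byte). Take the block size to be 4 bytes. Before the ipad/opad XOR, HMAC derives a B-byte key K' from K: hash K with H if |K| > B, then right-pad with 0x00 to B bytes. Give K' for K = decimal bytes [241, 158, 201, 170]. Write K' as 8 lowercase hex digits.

f19ec9aa

Key decimal bytes [241, 158, 201, 170] = f1 9e c9 aa is exactly B = 4 bytes: K' = f1 9e c9 aa.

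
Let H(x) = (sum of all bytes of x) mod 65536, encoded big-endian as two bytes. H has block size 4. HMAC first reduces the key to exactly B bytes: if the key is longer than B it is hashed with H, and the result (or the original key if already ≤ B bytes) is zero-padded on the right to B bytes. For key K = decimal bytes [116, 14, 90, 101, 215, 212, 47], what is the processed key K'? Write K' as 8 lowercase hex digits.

031b0000

|K| = 7 > B = 4, so first hash the key.
H(K): sum = 116+14+90+101+215+212+47 = 795 → 03 1b.
Zero-pad H(K) = 03 1b to 4 bytes: K' = 03 1b 00 00.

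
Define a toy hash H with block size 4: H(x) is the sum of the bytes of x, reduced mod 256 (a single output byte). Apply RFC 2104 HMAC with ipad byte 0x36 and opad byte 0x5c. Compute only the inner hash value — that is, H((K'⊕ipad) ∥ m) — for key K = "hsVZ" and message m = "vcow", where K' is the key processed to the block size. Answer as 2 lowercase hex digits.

2e

Key "hsVZ" = 68 73 56 5a is exactly B = 4 bytes: K' = 68 73 56 5a.
K' ⊕ ipad = 5e 45 60 6c.
Inner input = 5e 45 60 6c ∥ 76 63 6f 77.
Inner hash: sum = 94+69+96+108+118+99+111+119 = 814; mod 256 = 46 → 2e.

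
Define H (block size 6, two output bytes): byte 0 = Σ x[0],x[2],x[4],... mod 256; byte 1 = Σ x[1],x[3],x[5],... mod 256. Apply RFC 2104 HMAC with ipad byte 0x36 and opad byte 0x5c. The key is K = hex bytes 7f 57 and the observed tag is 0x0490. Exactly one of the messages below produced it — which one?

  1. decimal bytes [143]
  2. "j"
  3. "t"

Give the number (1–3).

3

Key hex bytes 7f 57 is 2 bytes ≤ B = 6; zero-pad to 6 bytes: K' = 7f 57 00 00 00 00.
K' ⊕ ipad = 49 61 36 36 36 36; K' ⊕ opad = 23 0b 5c 5c 5c 5c.
m1: inner = H(49 61 36 36 36 36 8f) = 44 cd; tag = H(23 0b 5c 5c 5c 5c 44 cd) = 1f90
m2: inner = H(49 61 36 36 36 36 6a) = 1f cd; tag = H(23 0b 5c 5c 5c 5c 1f cd) = fa90
m3: inner = H(49 61 36 36 36 36 74) = 29 cd; tag = H(23 0b 5c 5c 5c 5c 29 cd) = 0490 ← matches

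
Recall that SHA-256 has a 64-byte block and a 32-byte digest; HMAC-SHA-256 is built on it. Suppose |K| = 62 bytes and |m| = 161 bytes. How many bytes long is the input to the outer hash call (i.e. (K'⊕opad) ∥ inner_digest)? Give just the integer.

96

Key is 62 ≤ 64 bytes, zero-padded: |K'| = 64.
Outer input = (K'⊕opad) ∥ H(inner) → 64 + 32 = 96 bytes.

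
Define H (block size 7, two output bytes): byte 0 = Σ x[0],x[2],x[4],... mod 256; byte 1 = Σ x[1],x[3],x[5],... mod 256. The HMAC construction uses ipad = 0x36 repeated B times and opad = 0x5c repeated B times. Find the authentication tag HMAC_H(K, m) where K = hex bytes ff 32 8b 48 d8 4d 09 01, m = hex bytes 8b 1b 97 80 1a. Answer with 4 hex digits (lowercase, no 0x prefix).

Key hex bytes ff 32 8b 48 d8 4d 09 01 is 8 bytes > B = 7, so hash it first: H(key) = 6b c8, then zero-pad to 7 bytes: K' = 6b c8 00 00 00 00 00.
K' ⊕ ipad = 5d fe 36 36 36 36 36.  K' ⊕ opad = 37 94 5c 5c 5c 5c 5c.
Inner input = (K'⊕ipad) ∥ m = 5d fe 36 36 36 36 36 ∥ 8b 1b 97 80 1a.
Inner hash: even-index sum = 410 mod 256 = 154; odd-index sum = 678 mod 256 = 166 → 9a a6.
Outer input = (K'⊕opad) ∥ inner = 37 94 5c 5c 5c 5c 5c ∥ 9a a6.
Outer hash (tag): even-index sum = 497 mod 256 = 241; odd-index sum = 486 mod 256 = 230 → f1 e6.

f1e6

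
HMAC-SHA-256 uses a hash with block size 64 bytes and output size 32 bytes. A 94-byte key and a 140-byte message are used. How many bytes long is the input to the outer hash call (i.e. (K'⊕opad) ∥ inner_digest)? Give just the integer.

Key is 94 > 64 bytes, so it is hashed to 32 bytes then zero-padded to 64: |K'| = 64.
Outer input = (K'⊕opad) ∥ H(inner) → 64 + 32 = 96 bytes.

96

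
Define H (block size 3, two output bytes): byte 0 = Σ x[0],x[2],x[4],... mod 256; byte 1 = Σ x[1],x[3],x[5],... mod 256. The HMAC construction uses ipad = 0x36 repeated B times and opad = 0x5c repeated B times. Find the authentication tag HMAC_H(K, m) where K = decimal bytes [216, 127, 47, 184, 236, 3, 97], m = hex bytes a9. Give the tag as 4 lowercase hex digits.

Key decimal bytes [216, 127, 47, 184, 236, 3, 97] = d8 7f 2f b8 ec 03 61 is 7 bytes > B = 3, so hash it first: H(key) = 54 3a, then zero-pad to 3 bytes: K' = 54 3a 00.
K' ⊕ ipad = 62 0c 36.  K' ⊕ opad = 08 66 5c.
Inner input = (K'⊕ipad) ∥ m = 62 0c 36 ∥ a9.
Inner hash: even-index sum = 152 mod 256 = 152; odd-index sum = 181 mod 256 = 181 → 98 b5.
Outer input = (K'⊕opad) ∥ inner = 08 66 5c ∥ 98 b5.
Outer hash (tag): even-index sum = 281 mod 256 = 25; odd-index sum = 254 mod 256 = 254 → 19 fe.

19fe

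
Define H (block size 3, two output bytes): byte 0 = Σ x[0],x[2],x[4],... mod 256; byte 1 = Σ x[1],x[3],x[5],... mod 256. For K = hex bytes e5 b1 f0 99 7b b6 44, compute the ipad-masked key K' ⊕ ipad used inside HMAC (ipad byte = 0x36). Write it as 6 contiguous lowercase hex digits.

Key hex bytes e5 b1 f0 99 7b b6 44 is 7 bytes > B = 3, so hash it first: H(key) = 94 00, then zero-pad to 3 bytes: K' = 94 00 00.
XOR each byte with 0x36: 94⊕36=a2, 00⊕36=36, 00⊕36=36.

a23636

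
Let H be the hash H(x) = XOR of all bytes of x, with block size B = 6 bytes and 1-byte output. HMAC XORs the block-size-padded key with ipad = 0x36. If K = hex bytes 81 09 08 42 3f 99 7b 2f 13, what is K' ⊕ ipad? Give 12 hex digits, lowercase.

Key hex bytes 81 09 08 42 3f 99 7b 2f 13 is 9 bytes > B = 6, so hash it first: H(key) = 23, then zero-pad to 6 bytes: K' = 23 00 00 00 00 00.
XOR each byte with 0x36: 23⊕36=15, 00⊕36=36, 00⊕36=36, 00⊕36=36, 00⊕36=36, 00⊕36=36.

153636363636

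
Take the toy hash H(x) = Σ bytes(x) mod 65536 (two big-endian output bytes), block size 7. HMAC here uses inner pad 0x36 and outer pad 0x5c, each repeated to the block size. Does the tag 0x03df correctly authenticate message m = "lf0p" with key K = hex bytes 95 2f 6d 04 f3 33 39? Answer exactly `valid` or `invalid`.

valid

Key hex bytes 95 2f 6d 04 f3 33 39 is exactly B = 7 bytes: K' = 95 2f 6d 04 f3 33 39.
K' ⊕ ipad = a3 19 5b 32 c5 05 0f; K' ⊕ opad = c9 73 31 58 af 6f 65.
Inner hash: sum = 163+25+91+50+197+5+15+108+102+48+112 = 916 → 03 94.
Outer hash (recomputed tag): sum = 201+115+49+88+175+111+101+3+148 = 991 → 03 df.
Recomputed tag = 03df; claimed = 03df → match.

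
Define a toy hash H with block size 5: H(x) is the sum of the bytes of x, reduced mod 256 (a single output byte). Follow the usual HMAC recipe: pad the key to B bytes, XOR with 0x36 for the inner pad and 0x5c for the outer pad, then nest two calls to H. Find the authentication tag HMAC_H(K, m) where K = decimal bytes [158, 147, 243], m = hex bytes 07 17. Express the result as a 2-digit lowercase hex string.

Key decimal bytes [158, 147, 243] = 9e 93 f3 is 3 bytes ≤ B = 5; zero-pad to 5 bytes: K' = 9e 93 f3 00 00.
K' ⊕ ipad = a8 a5 c5 36 36.  K' ⊕ opad = c2 cf af 5c 5c.
Inner input = (K'⊕ipad) ∥ m = a8 a5 c5 36 36 ∥ 07 17.
Inner hash: sum = 168+165+197+54+54+7+23 = 668; mod 256 = 156 → 9c.
Outer input = (K'⊕opad) ∥ inner = c2 cf af 5c 5c ∥ 9c.
Outer hash (tag): sum = 194+207+175+92+92+156 = 916; mod 256 = 148 → 94.

94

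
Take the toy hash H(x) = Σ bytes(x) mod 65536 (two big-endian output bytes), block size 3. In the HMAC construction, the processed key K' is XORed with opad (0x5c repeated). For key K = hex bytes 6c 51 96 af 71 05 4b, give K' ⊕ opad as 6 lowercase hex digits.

Key hex bytes 6c 51 96 af 71 05 4b is 7 bytes > B = 3, so hash it first: H(key) = 02 c3, then zero-pad to 3 bytes: K' = 02 c3 00.
XOR each byte with 0x5c: 02⊕5c=5e, c3⊕5c=9f, 00⊕5c=5c.

5e9f5c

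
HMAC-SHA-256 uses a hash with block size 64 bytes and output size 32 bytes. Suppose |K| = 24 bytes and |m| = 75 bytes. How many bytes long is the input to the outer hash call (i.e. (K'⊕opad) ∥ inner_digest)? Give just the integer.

Key is 24 ≤ 64 bytes, zero-padded: |K'| = 64.
Outer input = (K'⊕opad) ∥ H(inner) → 64 + 32 = 96 bytes.

96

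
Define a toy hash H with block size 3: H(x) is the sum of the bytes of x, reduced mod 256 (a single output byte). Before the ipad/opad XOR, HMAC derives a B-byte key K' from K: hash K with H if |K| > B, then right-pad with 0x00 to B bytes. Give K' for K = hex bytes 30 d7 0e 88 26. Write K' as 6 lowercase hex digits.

c30000

|K| = 5 > B = 3, so first hash the key.
H(K): sum = 48+215+14+136+38 = 451; mod 256 = 195 → c3.
Zero-pad H(K) = c3 to 3 bytes: K' = c3 00 00.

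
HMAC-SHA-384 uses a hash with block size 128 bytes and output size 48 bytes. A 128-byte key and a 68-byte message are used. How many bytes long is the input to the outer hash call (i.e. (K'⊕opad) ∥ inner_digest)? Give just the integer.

Key is 128 ≤ 128 bytes, zero-padded: |K'| = 128.
Outer input = (K'⊕opad) ∥ H(inner) → 128 + 48 = 176 bytes.

176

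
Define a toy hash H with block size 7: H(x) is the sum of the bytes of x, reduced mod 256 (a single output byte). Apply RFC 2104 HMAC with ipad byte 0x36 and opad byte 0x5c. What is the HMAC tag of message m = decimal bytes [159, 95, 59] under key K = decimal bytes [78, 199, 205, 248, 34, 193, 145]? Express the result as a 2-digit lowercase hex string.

e7

Key decimal bytes [78, 199, 205, 248, 34, 193, 145] = 4e c7 cd f8 22 c1 91 is exactly B = 7 bytes: K' = 4e c7 cd f8 22 c1 91.
K' ⊕ ipad = 78 f1 fb ce 14 f7 a7.  K' ⊕ opad = 12 9b 91 a4 7e 9d cd.
Inner input = (K'⊕ipad) ∥ m = 78 f1 fb ce 14 f7 a7 ∥ 9f 5f 3b.
Inner hash: sum = 120+241+251+206+20+247+167+159+95+59 = 1565; mod 256 = 29 → 1d.
Outer input = (K'⊕opad) ∥ inner = 12 9b 91 a4 7e 9d cd ∥ 1d.
Outer hash (tag): sum = 18+155+145+164+126+157+205+29 = 999; mod 256 = 231 → e7.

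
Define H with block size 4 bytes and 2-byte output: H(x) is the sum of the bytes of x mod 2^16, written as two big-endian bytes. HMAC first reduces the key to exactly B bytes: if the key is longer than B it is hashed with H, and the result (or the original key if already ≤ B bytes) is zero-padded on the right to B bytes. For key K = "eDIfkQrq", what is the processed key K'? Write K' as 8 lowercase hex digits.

02f70000

|K| = 8 > B = 4, so first hash the key.
H(K): sum = 101+68+73+102+107+81+114+113 = 759 → 02 f7.
Zero-pad H(K) = 02 f7 to 4 bytes: K' = 02 f7 00 00.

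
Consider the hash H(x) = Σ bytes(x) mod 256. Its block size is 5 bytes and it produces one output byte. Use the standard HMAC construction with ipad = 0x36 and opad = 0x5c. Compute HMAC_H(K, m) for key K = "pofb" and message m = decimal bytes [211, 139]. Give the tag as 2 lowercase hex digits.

0a

Key "pofb" = 70 6f 66 62 is 4 bytes ≤ B = 5; zero-pad to 5 bytes: K' = 70 6f 66 62 00.
K' ⊕ ipad = 46 59 50 54 36.  K' ⊕ opad = 2c 33 3a 3e 5c.
Inner input = (K'⊕ipad) ∥ m = 46 59 50 54 36 ∥ d3 8b.
Inner hash: sum = 70+89+80+84+54+211+139 = 727; mod 256 = 215 → d7.
Outer input = (K'⊕opad) ∥ inner = 2c 33 3a 3e 5c ∥ d7.
Outer hash (tag): sum = 44+51+58+62+92+215 = 522; mod 256 = 10 → 0a.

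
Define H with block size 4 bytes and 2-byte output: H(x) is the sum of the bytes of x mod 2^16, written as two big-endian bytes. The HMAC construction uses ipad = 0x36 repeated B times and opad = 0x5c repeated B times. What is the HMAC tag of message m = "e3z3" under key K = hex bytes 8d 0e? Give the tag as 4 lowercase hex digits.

0281

Key hex bytes 8d 0e is 2 bytes ≤ B = 4; zero-pad to 4 bytes: K' = 8d 0e 00 00.
K' ⊕ ipad = bb 38 36 36.  K' ⊕ opad = d1 52 5c 5c.
Inner input = (K'⊕ipad) ∥ m = bb 38 36 36 ∥ 65 33 7a 33.
Inner hash: sum = 187+56+54+54+101+51+122+51 = 676 → 02 a4.
Outer input = (K'⊕opad) ∥ inner = d1 52 5c 5c ∥ 02 a4.
Outer hash (tag): sum = 209+82+92+92+2+164 = 641 → 02 81.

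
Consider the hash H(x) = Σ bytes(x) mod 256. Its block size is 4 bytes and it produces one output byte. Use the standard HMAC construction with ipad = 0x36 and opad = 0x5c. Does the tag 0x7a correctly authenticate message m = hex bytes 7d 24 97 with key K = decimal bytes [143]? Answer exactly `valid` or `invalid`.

valid

Key decimal bytes [143] = 8f is 1 byte ≤ B = 4; zero-pad to 4 bytes: K' = 8f 00 00 00.
K' ⊕ ipad = b9 36 36 36; K' ⊕ opad = d3 5c 5c 5c.
Inner hash: sum = 185+54+54+54+125+36+151 = 659; mod 256 = 147 → 93.
Outer hash (recomputed tag): sum = 211+92+92+92+147 = 634; mod 256 = 122 → 7a.
Recomputed tag = 7a; claimed = 7a → match.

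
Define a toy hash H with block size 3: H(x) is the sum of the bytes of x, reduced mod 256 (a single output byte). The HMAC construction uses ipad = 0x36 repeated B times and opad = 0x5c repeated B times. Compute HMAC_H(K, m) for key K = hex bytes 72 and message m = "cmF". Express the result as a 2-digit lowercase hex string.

Key hex bytes 72 is 1 byte ≤ B = 3; zero-pad to 3 bytes: K' = 72 00 00.
K' ⊕ ipad = 44 36 36.  K' ⊕ opad = 2e 5c 5c.
Inner input = (K'⊕ipad) ∥ m = 44 36 36 ∥ 63 6d 46.
Inner hash: sum = 68+54+54+99+109+70 = 454; mod 256 = 198 → c6.
Outer input = (K'⊕opad) ∥ inner = 2e 5c 5c ∥ c6.
Outer hash (tag): sum = 46+92+92+198 = 428; mod 256 = 172 → ac.

ac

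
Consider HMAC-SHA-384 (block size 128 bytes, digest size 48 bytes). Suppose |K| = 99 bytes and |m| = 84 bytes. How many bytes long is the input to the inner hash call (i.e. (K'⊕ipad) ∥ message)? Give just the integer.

Key is 99 ≤ 128 bytes, zero-padded: |K'| = 128.
Inner input = (K'⊕ipad) ∥ m → 128 + 84 = 212 bytes.

212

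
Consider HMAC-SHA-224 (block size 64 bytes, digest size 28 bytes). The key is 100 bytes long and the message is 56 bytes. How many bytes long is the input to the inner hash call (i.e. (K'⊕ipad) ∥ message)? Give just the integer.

120

Key is 100 > 64 bytes, so it is hashed to 28 bytes then zero-padded to 64: |K'| = 64.
Inner input = (K'⊕ipad) ∥ m → 64 + 56 = 120 bytes.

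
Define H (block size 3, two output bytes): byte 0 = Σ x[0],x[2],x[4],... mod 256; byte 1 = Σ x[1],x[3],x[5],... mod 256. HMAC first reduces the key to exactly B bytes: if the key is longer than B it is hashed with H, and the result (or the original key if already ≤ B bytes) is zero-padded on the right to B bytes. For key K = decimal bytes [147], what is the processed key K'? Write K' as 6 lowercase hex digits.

Key decimal bytes [147] = 93 is 1 byte ≤ B = 3; zero-pad to 3 bytes: K' = 93 00 00.

930000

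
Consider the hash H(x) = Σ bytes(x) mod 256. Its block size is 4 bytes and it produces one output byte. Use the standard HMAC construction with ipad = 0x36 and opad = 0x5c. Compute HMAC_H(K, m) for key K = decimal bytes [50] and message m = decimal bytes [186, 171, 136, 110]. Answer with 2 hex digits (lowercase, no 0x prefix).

83

Key decimal bytes [50] = 32 is 1 byte ≤ B = 4; zero-pad to 4 bytes: K' = 32 00 00 00.
K' ⊕ ipad = 04 36 36 36.  K' ⊕ opad = 6e 5c 5c 5c.
Inner input = (K'⊕ipad) ∥ m = 04 36 36 36 ∥ ba ab 88 6e.
Inner hash: sum = 4+54+54+54+186+171+136+110 = 769; mod 256 = 1 → 01.
Outer input = (K'⊕opad) ∥ inner = 6e 5c 5c 5c ∥ 01.
Outer hash (tag): sum = 110+92+92+92+1 = 387; mod 256 = 131 → 83.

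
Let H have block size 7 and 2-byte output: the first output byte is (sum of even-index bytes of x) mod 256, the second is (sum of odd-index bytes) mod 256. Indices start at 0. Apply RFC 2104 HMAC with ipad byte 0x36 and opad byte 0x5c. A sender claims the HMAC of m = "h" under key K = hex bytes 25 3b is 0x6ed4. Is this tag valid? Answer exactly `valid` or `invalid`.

Key hex bytes 25 3b is 2 bytes ≤ B = 7; zero-pad to 7 bytes: K' = 25 3b 00 00 00 00 00.
K' ⊕ ipad = 13 0d 36 36 36 36 36; K' ⊕ opad = 79 67 5c 5c 5c 5c 5c.
Inner hash: even-index sum = 181 mod 256 = 181; odd-index sum = 225 mod 256 = 225 → b5 e1.
Outer hash (recomputed tag): even-index sum = 622 mod 256 = 110; odd-index sum = 468 mod 256 = 212 → 6e d4.
Recomputed tag = 6ed4; claimed = 6ed4 → match.

valid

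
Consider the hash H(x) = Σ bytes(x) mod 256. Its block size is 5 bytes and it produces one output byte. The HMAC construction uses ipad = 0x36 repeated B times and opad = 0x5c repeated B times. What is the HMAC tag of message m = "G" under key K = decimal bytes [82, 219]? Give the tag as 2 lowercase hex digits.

e3

Key decimal bytes [82, 219] = 52 db is 2 bytes ≤ B = 5; zero-pad to 5 bytes: K' = 52 db 00 00 00.
K' ⊕ ipad = 64 ed 36 36 36.  K' ⊕ opad = 0e 87 5c 5c 5c.
Inner input = (K'⊕ipad) ∥ m = 64 ed 36 36 36 ∥ 47.
Inner hash: sum = 100+237+54+54+54+71 = 570; mod 256 = 58 → 3a.
Outer input = (K'⊕opad) ∥ inner = 0e 87 5c 5c 5c ∥ 3a.
Outer hash (tag): sum = 14+135+92+92+92+58 = 483; mod 256 = 227 → e3.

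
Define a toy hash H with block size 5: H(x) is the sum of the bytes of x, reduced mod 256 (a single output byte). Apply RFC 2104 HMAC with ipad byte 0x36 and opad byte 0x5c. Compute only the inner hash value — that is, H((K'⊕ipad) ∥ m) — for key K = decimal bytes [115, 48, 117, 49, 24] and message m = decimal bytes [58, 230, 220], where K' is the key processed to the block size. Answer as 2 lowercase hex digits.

bf

Key decimal bytes [115, 48, 117, 49, 24] = 73 30 75 31 18 is exactly B = 5 bytes: K' = 73 30 75 31 18.
K' ⊕ ipad = 45 06 43 07 2e.
Inner input = 45 06 43 07 2e ∥ 3a e6 dc.
Inner hash: sum = 69+6+67+7+46+58+230+220 = 703; mod 256 = 191 → bf.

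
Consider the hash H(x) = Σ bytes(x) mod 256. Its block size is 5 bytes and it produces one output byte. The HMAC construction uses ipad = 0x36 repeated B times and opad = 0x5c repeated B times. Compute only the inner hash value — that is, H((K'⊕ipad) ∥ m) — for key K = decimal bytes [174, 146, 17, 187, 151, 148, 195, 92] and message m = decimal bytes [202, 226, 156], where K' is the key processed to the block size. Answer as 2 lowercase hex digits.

Key decimal bytes [174, 146, 17, 187, 151, 148, 195, 92] = ae 92 11 bb 97 94 c3 5c is 8 bytes > B = 5, so hash it first: H(key) = 56, then zero-pad to 5 bytes: K' = 56 00 00 00 00.
K' ⊕ ipad = 60 36 36 36 36.
Inner input = 60 36 36 36 36 ∥ ca e2 9c.
Inner hash: sum = 96+54+54+54+54+202+226+156 = 896; mod 256 = 128 → 80.

80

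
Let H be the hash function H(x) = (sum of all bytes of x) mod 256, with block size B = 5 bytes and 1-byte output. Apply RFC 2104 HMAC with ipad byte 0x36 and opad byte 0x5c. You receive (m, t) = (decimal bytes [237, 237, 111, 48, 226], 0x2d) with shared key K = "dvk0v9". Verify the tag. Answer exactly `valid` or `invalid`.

valid

Key "dvk0v9" = 64 76 6b 30 76 39 is 6 bytes > B = 5, so hash it first: H(key) = 24, then zero-pad to 5 bytes: K' = 24 00 00 00 00.
K' ⊕ ipad = 12 36 36 36 36; K' ⊕ opad = 78 5c 5c 5c 5c.
Inner hash: sum = 18+54+54+54+54+237+237+111+48+226 = 1093; mod 256 = 69 → 45.
Outer hash (recomputed tag): sum = 120+92+92+92+92+69 = 557; mod 256 = 45 → 2d.
Recomputed tag = 2d; claimed = 2d → match.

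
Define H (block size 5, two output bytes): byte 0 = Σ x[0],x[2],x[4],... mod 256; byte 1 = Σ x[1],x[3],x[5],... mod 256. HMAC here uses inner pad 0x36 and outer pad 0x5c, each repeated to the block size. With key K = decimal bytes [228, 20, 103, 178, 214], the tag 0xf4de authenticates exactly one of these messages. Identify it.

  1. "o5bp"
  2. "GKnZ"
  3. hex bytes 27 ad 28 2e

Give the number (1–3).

1

Key decimal bytes [228, 20, 103, 178, 214] = e4 14 67 b2 d6 is exactly B = 5 bytes: K' = e4 14 67 b2 d6.
K' ⊕ ipad = d2 22 51 84 e0; K' ⊕ opad = b8 48 3b ee 8a.
m1: inner = H(d2 22 51 84 e0 6f 35 62 70) = a8 77; tag = H(b8 48 3b ee 8a a8 77) = f4de ← matches
m2: inner = H(d2 22 51 84 e0 47 4b 6e 5a) = a8 5b; tag = H(b8 48 3b ee 8a a8 5b) = d8de
m3: inner = H(d2 22 51 84 e0 27 ad 28 2e) = de f5; tag = H(b8 48 3b ee 8a de f5) = 7214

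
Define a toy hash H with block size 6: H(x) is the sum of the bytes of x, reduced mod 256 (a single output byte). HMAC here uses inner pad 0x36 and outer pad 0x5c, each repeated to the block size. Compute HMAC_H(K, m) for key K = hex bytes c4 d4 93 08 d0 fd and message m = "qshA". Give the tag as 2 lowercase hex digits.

65

Key hex bytes c4 d4 93 08 d0 fd is exactly B = 6 bytes: K' = c4 d4 93 08 d0 fd.
K' ⊕ ipad = f2 e2 a5 3e e6 cb.  K' ⊕ opad = 98 88 cf 54 8c a1.
Inner input = (K'⊕ipad) ∥ m = f2 e2 a5 3e e6 cb ∥ 71 73 68 41.
Inner hash: sum = 242+226+165+62+230+203+113+115+104+65 = 1525; mod 256 = 245 → f5.
Outer input = (K'⊕opad) ∥ inner = 98 88 cf 54 8c a1 ∥ f5.
Outer hash (tag): sum = 152+136+207+84+140+161+245 = 1125; mod 256 = 101 → 65.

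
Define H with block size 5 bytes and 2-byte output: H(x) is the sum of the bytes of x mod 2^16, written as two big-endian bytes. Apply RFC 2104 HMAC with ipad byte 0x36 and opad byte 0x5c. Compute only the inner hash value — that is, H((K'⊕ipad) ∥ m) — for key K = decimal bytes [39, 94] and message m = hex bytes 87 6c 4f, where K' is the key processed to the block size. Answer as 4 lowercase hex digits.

025d

Key decimal bytes [39, 94] = 27 5e is 2 bytes ≤ B = 5; zero-pad to 5 bytes: K' = 27 5e 00 00 00.
K' ⊕ ipad = 11 68 36 36 36.
Inner input = 11 68 36 36 36 ∥ 87 6c 4f.
Inner hash: sum = 17+104+54+54+54+135+108+79 = 605 → 02 5d.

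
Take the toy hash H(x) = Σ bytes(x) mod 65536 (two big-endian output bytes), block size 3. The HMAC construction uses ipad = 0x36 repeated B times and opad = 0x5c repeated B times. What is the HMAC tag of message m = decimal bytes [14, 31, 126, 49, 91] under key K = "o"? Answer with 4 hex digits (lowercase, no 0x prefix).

Key "o" = 6f is 1 byte ≤ B = 3; zero-pad to 3 bytes: K' = 6f 00 00.
K' ⊕ ipad = 59 36 36.  K' ⊕ opad = 33 5c 5c.
Inner input = (K'⊕ipad) ∥ m = 59 36 36 ∥ 0e 1f 7e 31 5b.
Inner hash: sum = 89+54+54+14+31+126+49+91 = 508 → 01 fc.
Outer input = (K'⊕opad) ∥ inner = 33 5c 5c ∥ 01 fc.
Outer hash (tag): sum = 51+92+92+1+252 = 488 → 01 e8.

01e8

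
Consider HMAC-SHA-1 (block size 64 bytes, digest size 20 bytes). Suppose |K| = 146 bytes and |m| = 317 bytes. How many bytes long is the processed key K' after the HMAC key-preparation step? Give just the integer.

Key is 146 > 64 bytes, so it is hashed to 20 bytes then zero-padded to 64: |K'| = 64.

64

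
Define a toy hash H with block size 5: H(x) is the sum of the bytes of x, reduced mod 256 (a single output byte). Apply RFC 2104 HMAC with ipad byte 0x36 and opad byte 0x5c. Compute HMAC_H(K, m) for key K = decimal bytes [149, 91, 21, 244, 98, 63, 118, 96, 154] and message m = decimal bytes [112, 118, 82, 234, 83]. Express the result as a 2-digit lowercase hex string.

Key decimal bytes [149, 91, 21, 244, 98, 63, 118, 96, 154] = 95 5b 15 f4 62 3f 76 60 9a is 9 bytes > B = 5, so hash it first: H(key) = 0a, then zero-pad to 5 bytes: K' = 0a 00 00 00 00.
K' ⊕ ipad = 3c 36 36 36 36.  K' ⊕ opad = 56 5c 5c 5c 5c.
Inner input = (K'⊕ipad) ∥ m = 3c 36 36 36 36 ∥ 70 76 52 ea 53.
Inner hash: sum = 60+54+54+54+54+112+118+82+234+83 = 905; mod 256 = 137 → 89.
Outer input = (K'⊕opad) ∥ inner = 56 5c 5c 5c 5c ∥ 89.
Outer hash (tag): sum = 86+92+92+92+92+137 = 591; mod 256 = 79 → 4f.

4f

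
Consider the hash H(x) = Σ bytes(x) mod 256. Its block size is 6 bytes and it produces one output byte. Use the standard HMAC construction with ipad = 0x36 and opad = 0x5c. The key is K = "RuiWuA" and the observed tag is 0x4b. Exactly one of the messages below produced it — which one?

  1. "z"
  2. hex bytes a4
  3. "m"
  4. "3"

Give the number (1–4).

3

Key "RuiWuA" = 52 75 69 57 75 41 is exactly B = 6 bytes: K' = 52 75 69 57 75 41.
K' ⊕ ipad = 64 43 5f 61 43 77; K' ⊕ opad = 0e 29 35 0b 29 1d.
m1: inner = H(64 43 5f 61 43 77 7a) = 9b; tag = H(0e 29 35 0b 29 1d 9b) = 58
m2: inner = H(64 43 5f 61 43 77 a4) = c5; tag = H(0e 29 35 0b 29 1d c5) = 82
m3: inner = H(64 43 5f 61 43 77 6d) = 8e; tag = H(0e 29 35 0b 29 1d 8e) = 4b ← matches
m4: inner = H(64 43 5f 61 43 77 33) = 54; tag = H(0e 29 35 0b 29 1d 54) = 11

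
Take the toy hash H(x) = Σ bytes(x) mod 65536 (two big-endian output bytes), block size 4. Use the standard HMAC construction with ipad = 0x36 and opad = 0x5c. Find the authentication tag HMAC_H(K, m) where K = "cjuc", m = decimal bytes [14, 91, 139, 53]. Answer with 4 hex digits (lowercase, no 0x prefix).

Key "cjuc" = 63 6a 75 63 is exactly B = 4 bytes: K' = 63 6a 75 63.
K' ⊕ ipad = 55 5c 43 55.  K' ⊕ opad = 3f 36 29 3f.
Inner input = (K'⊕ipad) ∥ m = 55 5c 43 55 ∥ 0e 5b 8b 35.
Inner hash: sum = 85+92+67+85+14+91+139+53 = 626 → 02 72.
Outer input = (K'⊕opad) ∥ inner = 3f 36 29 3f ∥ 02 72.
Outer hash (tag): sum = 63+54+41+63+2+114 = 337 → 01 51.

0151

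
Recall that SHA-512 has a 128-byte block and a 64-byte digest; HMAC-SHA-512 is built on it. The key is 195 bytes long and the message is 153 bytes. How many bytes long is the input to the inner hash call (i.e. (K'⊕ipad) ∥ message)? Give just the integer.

Key is 195 > 128 bytes, so it is hashed to 64 bytes then zero-padded to 128: |K'| = 128.
Inner input = (K'⊕ipad) ∥ m → 128 + 153 = 281 bytes.

281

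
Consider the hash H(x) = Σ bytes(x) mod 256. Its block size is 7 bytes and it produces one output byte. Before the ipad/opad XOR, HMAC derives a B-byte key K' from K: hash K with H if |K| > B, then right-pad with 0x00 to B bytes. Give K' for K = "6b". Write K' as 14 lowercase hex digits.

Key "6b" = 36 62 is 2 bytes ≤ B = 7; zero-pad to 7 bytes: K' = 36 62 00 00 00 00 00.

36620000000000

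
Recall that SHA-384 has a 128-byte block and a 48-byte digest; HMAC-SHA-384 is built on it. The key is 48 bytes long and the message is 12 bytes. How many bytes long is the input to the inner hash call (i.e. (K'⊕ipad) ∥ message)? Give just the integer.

140

Key is 48 ≤ 128 bytes, zero-padded: |K'| = 128.
Inner input = (K'⊕ipad) ∥ m → 128 + 12 = 140 bytes.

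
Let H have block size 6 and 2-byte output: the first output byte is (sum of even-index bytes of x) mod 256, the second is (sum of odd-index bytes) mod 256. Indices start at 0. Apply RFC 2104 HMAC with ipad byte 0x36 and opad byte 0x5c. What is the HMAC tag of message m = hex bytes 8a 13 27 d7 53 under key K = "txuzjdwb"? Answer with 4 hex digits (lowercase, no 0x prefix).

Key "txuzjdwb" = 74 78 75 7a 6a 64 77 62 is 8 bytes > B = 6, so hash it first: H(key) = ca b8, then zero-pad to 6 bytes: K' = ca b8 00 00 00 00.
K' ⊕ ipad = fc 8e 36 36 36 36.  K' ⊕ opad = 96 e4 5c 5c 5c 5c.
Inner input = (K'⊕ipad) ∥ m = fc 8e 36 36 36 36 ∥ 8a 13 27 d7 53.
Inner hash: even-index sum = 620 mod 256 = 108; odd-index sum = 484 mod 256 = 228 → 6c e4.
Outer input = (K'⊕opad) ∥ inner = 96 e4 5c 5c 5c 5c ∥ 6c e4.
Outer hash (tag): even-index sum = 442 mod 256 = 186; odd-index sum = 640 mod 256 = 128 → ba 80.

ba80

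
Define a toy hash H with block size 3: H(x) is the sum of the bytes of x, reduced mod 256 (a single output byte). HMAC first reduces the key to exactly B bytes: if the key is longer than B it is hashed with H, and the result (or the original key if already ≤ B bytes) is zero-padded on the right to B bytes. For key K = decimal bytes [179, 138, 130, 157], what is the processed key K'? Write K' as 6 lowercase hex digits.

5c0000

|K| = 4 > B = 3, so first hash the key.
H(K): sum = 179+138+130+157 = 604; mod 256 = 92 → 5c.
Zero-pad H(K) = 5c to 3 bytes: K' = 5c 00 00.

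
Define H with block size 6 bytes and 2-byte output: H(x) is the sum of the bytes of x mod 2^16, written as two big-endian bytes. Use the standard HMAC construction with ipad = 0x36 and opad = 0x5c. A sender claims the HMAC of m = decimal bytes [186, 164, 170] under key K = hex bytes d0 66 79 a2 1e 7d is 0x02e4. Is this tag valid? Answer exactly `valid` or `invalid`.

Key hex bytes d0 66 79 a2 1e 7d is exactly B = 6 bytes: K' = d0 66 79 a2 1e 7d.
K' ⊕ ipad = e6 50 4f 94 28 4b; K' ⊕ opad = 8c 3a 25 fe 42 21.
Inner hash: sum = 230+80+79+148+40+75+186+164+170 = 1172 → 04 94.
Outer hash (recomputed tag): sum = 140+58+37+254+66+33+4+148 = 740 → 02 e4.
Recomputed tag = 02e4; claimed = 02e4 → match.

valid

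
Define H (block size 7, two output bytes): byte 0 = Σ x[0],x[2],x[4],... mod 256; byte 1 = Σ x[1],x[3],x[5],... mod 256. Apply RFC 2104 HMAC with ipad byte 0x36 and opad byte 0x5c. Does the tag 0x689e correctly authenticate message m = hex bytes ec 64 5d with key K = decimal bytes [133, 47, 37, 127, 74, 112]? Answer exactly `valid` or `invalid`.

Key decimal bytes [133, 47, 37, 127, 74, 112] = 85 2f 25 7f 4a 70 is 6 bytes ≤ B = 7; zero-pad to 7 bytes: K' = 85 2f 25 7f 4a 70 00.
K' ⊕ ipad = b3 19 13 49 7c 46 36; K' ⊕ opad = d9 73 79 23 16 2c 5c.
Inner hash: even-index sum = 476 mod 256 = 220; odd-index sum = 497 mod 256 = 241 → dc f1.
Outer hash (recomputed tag): even-index sum = 693 mod 256 = 181; odd-index sum = 414 mod 256 = 158 → b5 9e.
Recomputed tag = b59e; claimed = 689e → mismatch.

invalid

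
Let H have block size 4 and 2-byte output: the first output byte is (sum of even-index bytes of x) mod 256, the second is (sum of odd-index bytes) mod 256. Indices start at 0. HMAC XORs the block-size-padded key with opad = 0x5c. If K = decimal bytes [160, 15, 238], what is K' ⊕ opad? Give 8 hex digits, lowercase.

Key decimal bytes [160, 15, 238] = a0 0f ee is 3 bytes ≤ B = 4; zero-pad to 4 bytes: K' = a0 0f ee 00.
XOR each byte with 0x5c: a0⊕5c=fc, 0f⊕5c=53, ee⊕5c=b2, 00⊕5c=5c.

fc53b25c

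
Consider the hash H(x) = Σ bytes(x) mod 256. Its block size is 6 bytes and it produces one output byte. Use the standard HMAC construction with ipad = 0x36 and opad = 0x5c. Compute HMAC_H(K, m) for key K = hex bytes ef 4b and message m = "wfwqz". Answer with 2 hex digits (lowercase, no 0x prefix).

Key hex bytes ef 4b is 2 bytes ≤ B = 6; zero-pad to 6 bytes: K' = ef 4b 00 00 00 00.
K' ⊕ ipad = d9 7d 36 36 36 36.  K' ⊕ opad = b3 17 5c 5c 5c 5c.
Inner input = (K'⊕ipad) ∥ m = d9 7d 36 36 36 36 ∥ 77 66 77 71 7a.
Inner hash: sum = 217+125+54+54+54+54+119+102+119+113+122 = 1133; mod 256 = 109 → 6d.
Outer input = (K'⊕opad) ∥ inner = b3 17 5c 5c 5c 5c ∥ 6d.
Outer hash (tag): sum = 179+23+92+92+92+92+109 = 679; mod 256 = 167 → a7.

a7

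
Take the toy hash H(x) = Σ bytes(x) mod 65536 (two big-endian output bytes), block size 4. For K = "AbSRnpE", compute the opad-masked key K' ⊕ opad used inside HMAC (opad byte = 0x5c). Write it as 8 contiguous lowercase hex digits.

Key "AbSRnpE" = 41 62 53 52 6e 70 45 is 7 bytes > B = 4, so hash it first: H(key) = 02 6b, then zero-pad to 4 bytes: K' = 02 6b 00 00.
XOR each byte with 0x5c: 02⊕5c=5e, 6b⊕5c=37, 00⊕5c=5c, 00⊕5c=5c.

5e375c5c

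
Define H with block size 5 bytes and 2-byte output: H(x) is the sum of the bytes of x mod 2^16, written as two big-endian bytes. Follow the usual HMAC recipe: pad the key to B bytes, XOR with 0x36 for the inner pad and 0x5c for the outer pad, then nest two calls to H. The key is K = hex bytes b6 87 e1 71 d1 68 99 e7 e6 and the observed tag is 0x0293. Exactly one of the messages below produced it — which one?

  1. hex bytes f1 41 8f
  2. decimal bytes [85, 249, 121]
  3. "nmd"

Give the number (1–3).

2

Key hex bytes b6 87 e1 71 d1 68 99 e7 e6 is 9 bytes > B = 5, so hash it first: H(key) = 06 2e, then zero-pad to 5 bytes: K' = 06 2e 00 00 00.
K' ⊕ ipad = 30 18 36 36 36; K' ⊕ opad = 5a 72 5c 5c 5c.
m1: inner = H(30 18 36 36 36 f1 41 8f) = 02 ab; tag = H(5a 72 5c 5c 5c 02 ab) = 028d
m2: inner = H(30 18 36 36 36 55 f9 79) = 02 b1; tag = H(5a 72 5c 5c 5c 02 b1) = 0293 ← matches
m3: inner = H(30 18 36 36 36 6e 6d 64) = 02 29; tag = H(5a 72 5c 5c 5c 02 29) = 020b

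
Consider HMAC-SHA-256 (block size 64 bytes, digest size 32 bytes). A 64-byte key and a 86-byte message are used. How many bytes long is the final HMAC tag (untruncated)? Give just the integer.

The tag is one SHA-256 digest: 32 bytes.

32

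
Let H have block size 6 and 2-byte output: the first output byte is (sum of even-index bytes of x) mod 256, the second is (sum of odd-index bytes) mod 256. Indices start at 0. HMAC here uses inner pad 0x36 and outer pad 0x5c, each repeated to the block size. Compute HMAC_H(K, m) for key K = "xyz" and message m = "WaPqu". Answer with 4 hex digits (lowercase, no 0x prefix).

926a

Key "xyz" = 78 79 7a is 3 bytes ≤ B = 6; zero-pad to 6 bytes: K' = 78 79 7a 00 00 00.
K' ⊕ ipad = 4e 4f 4c 36 36 36.  K' ⊕ opad = 24 25 26 5c 5c 5c.
Inner input = (K'⊕ipad) ∥ m = 4e 4f 4c 36 36 36 ∥ 57 61 50 71 75.
Inner hash: even-index sum = 492 mod 256 = 236; odd-index sum = 397 mod 256 = 141 → ec 8d.
Outer input = (K'⊕opad) ∥ inner = 24 25 26 5c 5c 5c ∥ ec 8d.
Outer hash (tag): even-index sum = 402 mod 256 = 146; odd-index sum = 362 mod 256 = 106 → 92 6a.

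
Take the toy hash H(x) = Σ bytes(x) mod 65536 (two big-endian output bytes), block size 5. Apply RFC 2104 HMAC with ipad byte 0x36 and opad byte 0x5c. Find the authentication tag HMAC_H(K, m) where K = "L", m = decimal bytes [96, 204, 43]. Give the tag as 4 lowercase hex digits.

Key "L" = 4c is 1 byte ≤ B = 5; zero-pad to 5 bytes: K' = 4c 00 00 00 00.
K' ⊕ ipad = 7a 36 36 36 36.  K' ⊕ opad = 10 5c 5c 5c 5c.
Inner input = (K'⊕ipad) ∥ m = 7a 36 36 36 36 ∥ 60 cc 2b.
Inner hash: sum = 122+54+54+54+54+96+204+43 = 681 → 02 a9.
Outer input = (K'⊕opad) ∥ inner = 10 5c 5c 5c 5c ∥ 02 a9.
Outer hash (tag): sum = 16+92+92+92+92+2+169 = 555 → 02 2b.

022b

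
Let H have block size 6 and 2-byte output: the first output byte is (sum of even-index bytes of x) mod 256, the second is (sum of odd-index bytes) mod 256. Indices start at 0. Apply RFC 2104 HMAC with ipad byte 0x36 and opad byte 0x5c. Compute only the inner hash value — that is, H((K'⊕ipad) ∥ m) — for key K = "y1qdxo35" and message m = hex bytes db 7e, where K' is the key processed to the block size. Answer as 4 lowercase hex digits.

eaf9

Key "y1qdxo35" = 79 31 71 64 78 6f 33 35 is 8 bytes > B = 6, so hash it first: H(key) = 95 39, then zero-pad to 6 bytes: K' = 95 39 00 00 00 00.
K' ⊕ ipad = a3 0f 36 36 36 36.
Inner input = a3 0f 36 36 36 36 ∥ db 7e.
Inner hash: even-index sum = 490 mod 256 = 234; odd-index sum = 249 mod 256 = 249 → ea f9.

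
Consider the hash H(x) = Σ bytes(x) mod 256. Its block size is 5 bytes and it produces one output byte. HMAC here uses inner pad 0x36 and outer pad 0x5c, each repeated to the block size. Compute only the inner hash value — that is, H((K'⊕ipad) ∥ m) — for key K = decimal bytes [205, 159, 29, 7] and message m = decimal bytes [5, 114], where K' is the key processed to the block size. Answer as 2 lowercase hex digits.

ad

Key decimal bytes [205, 159, 29, 7] = cd 9f 1d 07 is 4 bytes ≤ B = 5; zero-pad to 5 bytes: K' = cd 9f 1d 07 00.
K' ⊕ ipad = fb a9 2b 31 36.
Inner input = fb a9 2b 31 36 ∥ 05 72.
Inner hash: sum = 251+169+43+49+54+5+114 = 685; mod 256 = 173 → ad.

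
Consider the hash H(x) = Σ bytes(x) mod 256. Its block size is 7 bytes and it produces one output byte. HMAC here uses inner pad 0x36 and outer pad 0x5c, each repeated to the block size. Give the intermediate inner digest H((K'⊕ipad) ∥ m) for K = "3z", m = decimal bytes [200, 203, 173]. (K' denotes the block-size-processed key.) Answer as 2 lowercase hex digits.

9f

Key "3z" = 33 7a is 2 bytes ≤ B = 7; zero-pad to 7 bytes: K' = 33 7a 00 00 00 00 00.
K' ⊕ ipad = 05 4c 36 36 36 36 36.
Inner input = 05 4c 36 36 36 36 36 ∥ c8 cb ad.
Inner hash: sum = 5+76+54+54+54+54+54+200+203+173 = 927; mod 256 = 159 → 9f.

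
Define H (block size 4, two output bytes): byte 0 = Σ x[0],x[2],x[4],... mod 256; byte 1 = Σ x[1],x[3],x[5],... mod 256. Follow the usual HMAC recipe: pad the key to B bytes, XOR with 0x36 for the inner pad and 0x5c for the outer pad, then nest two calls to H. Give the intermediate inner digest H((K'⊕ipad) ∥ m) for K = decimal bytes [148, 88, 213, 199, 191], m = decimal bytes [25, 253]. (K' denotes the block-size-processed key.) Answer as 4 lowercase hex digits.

Key decimal bytes [148, 88, 213, 199, 191] = 94 58 d5 c7 bf is 5 bytes > B = 4, so hash it first: H(key) = 28 1f, then zero-pad to 4 bytes: K' = 28 1f 00 00.
K' ⊕ ipad = 1e 29 36 36.
Inner input = 1e 29 36 36 ∥ 19 fd.
Inner hash: even-index sum = 109 mod 256 = 109; odd-index sum = 348 mod 256 = 92 → 6d 5c.

6d5c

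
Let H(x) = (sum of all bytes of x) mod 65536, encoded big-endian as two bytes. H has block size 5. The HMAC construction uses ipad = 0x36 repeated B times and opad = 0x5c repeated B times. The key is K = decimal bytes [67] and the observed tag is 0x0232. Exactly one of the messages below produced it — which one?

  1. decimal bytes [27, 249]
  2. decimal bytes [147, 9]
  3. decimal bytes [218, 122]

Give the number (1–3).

Key decimal bytes [67] = 43 is 1 byte ≤ B = 5; zero-pad to 5 bytes: K' = 43 00 00 00 00.
K' ⊕ ipad = 75 36 36 36 36; K' ⊕ opad = 1f 5c 5c 5c 5c.
m1: inner = H(75 36 36 36 36 1b f9) = 02 61; tag = H(1f 5c 5c 5c 5c 02 61) = 01f2
m2: inner = H(75 36 36 36 36 93 09) = 01 e9; tag = H(1f 5c 5c 5c 5c 01 e9) = 0279
m3: inner = H(75 36 36 36 36 da 7a) = 02 a1; tag = H(1f 5c 5c 5c 5c 02 a1) = 0232 ← matches

3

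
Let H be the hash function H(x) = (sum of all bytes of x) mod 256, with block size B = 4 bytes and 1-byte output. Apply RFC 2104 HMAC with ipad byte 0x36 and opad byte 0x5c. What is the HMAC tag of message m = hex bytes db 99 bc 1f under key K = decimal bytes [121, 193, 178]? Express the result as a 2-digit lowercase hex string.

Key decimal bytes [121, 193, 178] = 79 c1 b2 is 3 bytes ≤ B = 4; zero-pad to 4 bytes: K' = 79 c1 b2 00.
K' ⊕ ipad = 4f f7 84 36.  K' ⊕ opad = 25 9d ee 5c.
Inner input = (K'⊕ipad) ∥ m = 4f f7 84 36 ∥ db 99 bc 1f.
Inner hash: sum = 79+247+132+54+219+153+188+31 = 1103; mod 256 = 79 → 4f.
Outer input = (K'⊕opad) ∥ inner = 25 9d ee 5c ∥ 4f.
Outer hash (tag): sum = 37+157+238+92+79 = 603; mod 256 = 91 → 5b.

5b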